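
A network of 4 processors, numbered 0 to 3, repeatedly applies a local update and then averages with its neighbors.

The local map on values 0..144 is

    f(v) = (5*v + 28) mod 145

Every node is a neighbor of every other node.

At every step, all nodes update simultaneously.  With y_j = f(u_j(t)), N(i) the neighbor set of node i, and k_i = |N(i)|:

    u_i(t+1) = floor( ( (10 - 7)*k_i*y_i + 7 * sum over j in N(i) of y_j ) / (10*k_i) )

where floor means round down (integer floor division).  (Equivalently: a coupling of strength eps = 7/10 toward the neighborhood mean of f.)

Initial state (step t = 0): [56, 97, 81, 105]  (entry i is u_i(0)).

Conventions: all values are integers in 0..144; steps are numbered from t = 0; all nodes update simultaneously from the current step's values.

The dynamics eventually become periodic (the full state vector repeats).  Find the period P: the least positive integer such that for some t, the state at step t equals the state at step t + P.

Answer: 14
Key observation: The state at step 5, [18, 18, 18, 18], reappears at step 19 — and no state repeats earlier — so the cycle the system enters has period 14.

Derivation:
t=0: [56, 97, 81, 105]
t=1: [84, 88, 92, 91]
t=2: [35, 36, 37, 37]
t=3: [63, 64, 64, 64]
t=4: [56, 56, 56, 56]
t=5: [18, 18, 18, 18]
t=6: [118, 118, 118, 118]
t=7: [38, 38, 38, 38]
t=8: [73, 73, 73, 73]
t=9: [103, 103, 103, 103]
t=10: [108, 108, 108, 108]
t=11: [133, 133, 133, 133]
t=12: [113, 113, 113, 113]
t=13: [13, 13, 13, 13]
t=14: [93, 93, 93, 93]
t=15: [58, 58, 58, 58]
t=16: [28, 28, 28, 28]
t=17: [23, 23, 23, 23]
t=18: [143, 143, 143, 143]
t=19: [18, 18, 18, 18]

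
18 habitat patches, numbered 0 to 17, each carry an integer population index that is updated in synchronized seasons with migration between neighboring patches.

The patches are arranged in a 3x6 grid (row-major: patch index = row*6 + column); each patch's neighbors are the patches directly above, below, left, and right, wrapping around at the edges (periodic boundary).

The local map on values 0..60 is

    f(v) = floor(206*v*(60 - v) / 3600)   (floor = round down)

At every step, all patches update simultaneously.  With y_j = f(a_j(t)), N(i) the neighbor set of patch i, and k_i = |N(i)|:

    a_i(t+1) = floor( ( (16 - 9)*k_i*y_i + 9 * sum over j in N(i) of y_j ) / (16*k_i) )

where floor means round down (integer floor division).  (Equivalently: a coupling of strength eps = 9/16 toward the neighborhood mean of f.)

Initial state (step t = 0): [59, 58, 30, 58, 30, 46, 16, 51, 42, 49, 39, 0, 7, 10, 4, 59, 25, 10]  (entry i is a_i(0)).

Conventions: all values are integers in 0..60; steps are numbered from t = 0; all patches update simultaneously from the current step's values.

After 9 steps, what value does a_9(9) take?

Simulating step by step:
t=0: [59, 58, 30, 58, 30, 46, 16, 51, 42, 49, 39, 0, 7, 10, 4, 59, 25, 10]
t=1: [15, 17, 31, 21, 41, 27, 24, 27, 35, 26, 38, 21, 23, 21, 22, 15, 39, 27]
t=2: [43, 43, 48, 45, 45, 46, 47, 48, 49, 47, 46, 47, 46, 46, 46, 43, 45, 48]
t=3: [38, 37, 34, 37, 37, 36, 34, 33, 31, 35, 36, 34, 35, 36, 35, 38, 37, 34]
t=4: [48, 48, 49, 48, 48, 48, 49, 49, 50, 49, 49, 49, 49, 49, 49, 48, 48, 49]
t=5: [31, 31, 30, 31, 31, 31, 30, 30, 29, 30, 30, 30, 30, 30, 30, 31, 31, 30]
t=6: [51, 51, 51, 51, 51, 51, 51, 51, 51, 51, 51, 51, 51, 51, 51, 51, 51, 51]
t=7: [26, 26, 26, 26, 26, 26, 26, 26, 26, 26, 26, 26, 26, 26, 26, 26, 26, 26]
t=8: [50, 50, 50, 50, 50, 50, 50, 50, 50, 50, 50, 50, 50, 50, 50, 50, 50, 50]
t=9: [28, 28, 28, 28, 28, 28, 28, 28, 28, 28, 28, 28, 28, 28, 28, 28, 28, 28]

Answer: a_9(9) = 28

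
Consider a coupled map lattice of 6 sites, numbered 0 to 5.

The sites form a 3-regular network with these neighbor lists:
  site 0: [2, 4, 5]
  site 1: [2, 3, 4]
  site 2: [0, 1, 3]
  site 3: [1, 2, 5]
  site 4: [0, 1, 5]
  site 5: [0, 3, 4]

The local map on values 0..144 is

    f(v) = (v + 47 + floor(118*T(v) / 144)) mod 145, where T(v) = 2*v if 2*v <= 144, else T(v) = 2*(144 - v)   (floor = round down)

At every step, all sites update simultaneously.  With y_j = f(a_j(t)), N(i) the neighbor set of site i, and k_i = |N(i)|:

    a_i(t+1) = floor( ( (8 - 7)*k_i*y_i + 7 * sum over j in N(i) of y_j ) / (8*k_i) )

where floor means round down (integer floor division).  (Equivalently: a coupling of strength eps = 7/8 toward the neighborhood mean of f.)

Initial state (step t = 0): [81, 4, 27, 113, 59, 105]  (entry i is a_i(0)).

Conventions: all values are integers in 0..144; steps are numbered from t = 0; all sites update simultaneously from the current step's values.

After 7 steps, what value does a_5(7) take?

Answer: a_5(7) = 84

Derivation:
t=0: [81, 4, 27, 113, 59, 105]
t=1: [82, 77, 75, 79, 69, 69]
t=2: [85, 87, 87, 87, 85, 85]
t=3: [82, 82, 82, 82, 82, 82]
t=4: [85, 85, 85, 85, 85, 85]
t=5: [83, 83, 83, 83, 83, 83]
t=6: [84, 84, 84, 84, 84, 84]
t=7: [84, 84, 84, 84, 84, 84]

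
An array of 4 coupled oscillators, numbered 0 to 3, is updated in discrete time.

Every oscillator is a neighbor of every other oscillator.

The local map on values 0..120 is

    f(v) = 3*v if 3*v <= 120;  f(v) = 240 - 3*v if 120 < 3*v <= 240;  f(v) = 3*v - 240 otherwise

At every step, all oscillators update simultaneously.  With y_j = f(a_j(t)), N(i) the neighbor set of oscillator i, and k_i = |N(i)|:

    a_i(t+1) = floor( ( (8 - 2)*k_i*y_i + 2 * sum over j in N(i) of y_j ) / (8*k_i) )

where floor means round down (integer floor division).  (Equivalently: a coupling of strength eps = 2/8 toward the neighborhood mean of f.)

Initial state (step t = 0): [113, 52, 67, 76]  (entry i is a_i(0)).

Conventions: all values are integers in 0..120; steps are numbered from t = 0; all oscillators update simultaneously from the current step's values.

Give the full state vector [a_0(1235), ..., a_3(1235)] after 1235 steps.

Answer: [76, 76, 44, 44]
Key observation: The state at step 6, [28, 28, 92, 92], reappears at step 8: the system is in a cycle of period 2 from step 6 on.  Therefore the state at step 1235 equals the state at step 6 + ((1235 - 6) mod 2) = 7, which is [76, 76, 44, 44].

Derivation:
t=0: [113, 52, 67, 76]
t=1: [85, 75, 45, 27]
t=2: [28, 28, 88, 72]
t=3: [74, 74, 34, 34]
t=4: [32, 32, 88, 88]
t=5: [84, 84, 36, 36]
t=6: [28, 28, 92, 92]
t=7: [76, 76, 44, 44]
t=8: [28, 28, 92, 92]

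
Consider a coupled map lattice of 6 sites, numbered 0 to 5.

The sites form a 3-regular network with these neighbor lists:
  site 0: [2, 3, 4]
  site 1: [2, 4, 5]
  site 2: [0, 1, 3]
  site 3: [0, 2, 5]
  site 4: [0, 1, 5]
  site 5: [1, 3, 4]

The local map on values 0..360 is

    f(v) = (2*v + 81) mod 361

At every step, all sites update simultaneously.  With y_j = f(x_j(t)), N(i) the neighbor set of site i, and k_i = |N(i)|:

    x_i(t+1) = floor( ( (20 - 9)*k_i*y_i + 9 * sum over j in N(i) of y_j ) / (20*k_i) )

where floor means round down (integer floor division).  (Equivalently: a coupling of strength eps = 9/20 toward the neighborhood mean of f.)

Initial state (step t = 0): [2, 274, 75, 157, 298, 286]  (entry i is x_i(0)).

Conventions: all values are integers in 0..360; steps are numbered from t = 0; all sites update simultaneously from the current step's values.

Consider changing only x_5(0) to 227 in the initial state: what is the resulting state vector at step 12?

Answer: [102, 170, 110, 130, 145, 176]
Key observation: This trace re-runs the system from the modified initial state.

Derivation:
t=0: [2, 274, 75, 157, 298, 227]
t=1: [133, 255, 185, 92, 252, 188]
t=2: [277, 188, 175, 225, 224, 160]
t=3: [211, 94, 119, 151, 153, 87]
t=4: [133, 237, 240, 119, 114, 187]
t=5: [315, 197, 239, 271, 265, 175]
t=6: [299, 140, 217, 236, 217, 132]
t=7: [249, 97, 161, 228, 184, 241]
t=8: [165, 201, 123, 166, 152, 191]
t=9: [87, 135, 213, 100, 54, 85]
t=10: [232, 280, 213, 252, 232, 261]
t=11: [184, 239, 183, 209, 207, 236]
t=12: [102, 170, 110, 130, 145, 176]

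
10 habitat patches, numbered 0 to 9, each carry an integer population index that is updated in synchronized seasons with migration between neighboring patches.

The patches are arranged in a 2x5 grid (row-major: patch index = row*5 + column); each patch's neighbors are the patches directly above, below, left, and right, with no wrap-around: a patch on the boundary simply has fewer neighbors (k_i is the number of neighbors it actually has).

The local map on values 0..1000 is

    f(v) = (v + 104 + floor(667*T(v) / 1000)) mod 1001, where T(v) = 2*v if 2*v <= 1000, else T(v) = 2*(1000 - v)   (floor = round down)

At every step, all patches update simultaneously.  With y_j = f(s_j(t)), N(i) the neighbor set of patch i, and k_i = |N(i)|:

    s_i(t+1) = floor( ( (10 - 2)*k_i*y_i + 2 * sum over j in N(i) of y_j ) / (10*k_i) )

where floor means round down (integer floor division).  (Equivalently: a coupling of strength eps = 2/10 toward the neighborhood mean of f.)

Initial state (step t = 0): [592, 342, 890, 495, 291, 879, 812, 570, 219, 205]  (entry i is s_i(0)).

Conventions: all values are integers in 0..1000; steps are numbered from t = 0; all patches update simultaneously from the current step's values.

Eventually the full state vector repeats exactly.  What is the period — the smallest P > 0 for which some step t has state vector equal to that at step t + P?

Answer: 4
Key observation: The state at step 18, [672, 305, 666, 680, 269, 637, 659, 658, 280, 220], reappears at step 22 — and no state repeats earlier — so the cycle the system enters has period 4.

Derivation:
t=0: [592, 342, 890, 495, 291, 879, 812, 570, 219, 205]
t=1: [295, 757, 204, 308, 710, 154, 218, 258, 564, 605]
t=2: [698, 279, 578, 726, 264, 510, 579, 660, 315, 231]
t=3: [264, 649, 272, 275, 659, 257, 276, 261, 741, 670]
t=4: [668, 323, 702, 672, 268, 709, 707, 682, 262, 210]
t=5: [276, 726, 246, 279, 663, 201, 244, 241, 639, 619]
t=6: [675, 295, 650, 678, 270, 600, 633, 637, 288, 227]
t=7: [271, 677, 256, 283, 671, 232, 263, 260, 691, 657]
t=8: [674, 311, 673, 685, 267, 661, 677, 676, 277, 215]
t=9: [273, 705, 252, 279, 662, 214, 251, 246, 668, 631]
t=10: [673, 302, 662, 678, 270, 625, 650, 648, 281, 223]
t=11: [273, 689, 254, 281, 670, 225, 258, 255, 677, 648]
t=12: [676, 307, 667, 681, 268, 647, 667, 666, 279, 218]
t=13: [272, 698, 254, 280, 665, 218, 254, 250, 673, 638]
t=14: [671, 304, 666, 680, 269, 633, 656, 656, 280, 221]
t=15: [273, 693, 253, 280, 667, 222, 257, 252, 675, 644]
t=16: [675, 306, 665, 680, 269, 642, 663, 660, 280, 219]
t=17: [272, 697, 254, 280, 667, 220, 255, 251, 674, 640]
t=18: [672, 305, 666, 680, 269, 637, 659, 658, 280, 220]
t=19: [273, 694, 253, 280, 667, 222, 256, 252, 675, 642]
t=20: [675, 306, 665, 680, 269, 641, 662, 660, 280, 220]
t=21: [272, 697, 254, 280, 667, 220, 255, 251, 675, 642]
t=22: [672, 305, 666, 680, 269, 637, 659, 658, 280, 220]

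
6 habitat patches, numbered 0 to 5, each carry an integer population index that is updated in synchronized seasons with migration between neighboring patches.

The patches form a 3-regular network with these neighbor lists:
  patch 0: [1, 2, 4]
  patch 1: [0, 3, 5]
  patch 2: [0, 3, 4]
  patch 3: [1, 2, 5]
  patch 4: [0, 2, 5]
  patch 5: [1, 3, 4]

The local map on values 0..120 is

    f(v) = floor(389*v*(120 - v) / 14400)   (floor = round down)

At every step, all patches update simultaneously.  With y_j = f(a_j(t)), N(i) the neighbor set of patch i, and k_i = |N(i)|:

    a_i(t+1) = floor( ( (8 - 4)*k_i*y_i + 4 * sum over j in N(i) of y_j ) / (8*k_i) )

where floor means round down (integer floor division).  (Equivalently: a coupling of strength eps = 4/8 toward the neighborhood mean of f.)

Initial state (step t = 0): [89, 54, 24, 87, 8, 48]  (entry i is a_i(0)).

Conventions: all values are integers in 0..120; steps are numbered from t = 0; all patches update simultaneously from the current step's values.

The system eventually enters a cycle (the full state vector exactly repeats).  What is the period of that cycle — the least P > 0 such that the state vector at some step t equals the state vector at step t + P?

Simulating step by step:
t=0: [89, 54, 24, 87, 8, 48]
t=1: [67, 88, 60, 80, 50, 79]
t=2: [92, 82, 94, 86, 93, 86]
t=3: [70, 79, 68, 77, 69, 77]
t=4: [93, 88, 93, 89, 93, 89]
t=5: [68, 73, 68, 73, 68, 73]
t=6: [94, 92, 94, 92, 94, 92]
t=7: [66, 68, 66, 68, 66, 68]
t=8: [95, 95, 95, 95, 95, 95]
t=9: [64, 64, 64, 64, 64, 64]
t=10: [96, 96, 96, 96, 96, 96]
t=11: [62, 62, 62, 62, 62, 62]
t=12: [97, 97, 97, 97, 97, 97]
t=13: [60, 60, 60, 60, 60, 60]
t=14: [97, 97, 97, 97, 97, 97]

Answer: 2
Key observation: The state at step 12, [97, 97, 97, 97, 97, 97], reappears at step 14 — and no state repeats earlier — so the cycle the system enters has period 2.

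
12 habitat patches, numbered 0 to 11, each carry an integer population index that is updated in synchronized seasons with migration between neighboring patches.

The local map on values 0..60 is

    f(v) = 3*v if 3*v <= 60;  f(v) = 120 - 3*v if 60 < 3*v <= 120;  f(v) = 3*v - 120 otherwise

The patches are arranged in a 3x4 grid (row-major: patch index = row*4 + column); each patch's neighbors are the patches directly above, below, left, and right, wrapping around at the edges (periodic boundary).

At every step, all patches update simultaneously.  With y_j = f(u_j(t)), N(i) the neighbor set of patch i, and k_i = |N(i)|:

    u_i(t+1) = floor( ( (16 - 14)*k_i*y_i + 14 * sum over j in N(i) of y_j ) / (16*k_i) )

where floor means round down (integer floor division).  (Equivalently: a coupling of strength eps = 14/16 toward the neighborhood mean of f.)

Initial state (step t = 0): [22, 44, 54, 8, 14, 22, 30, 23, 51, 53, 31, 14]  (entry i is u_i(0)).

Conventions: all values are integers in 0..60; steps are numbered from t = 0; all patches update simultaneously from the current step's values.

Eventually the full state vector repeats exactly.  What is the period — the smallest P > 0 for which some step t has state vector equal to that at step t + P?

Simulating step by step:
t=0: [22, 44, 54, 8, 14, 22, 30, 23, 51, 53, 31, 14]
t=1: [31, 42, 25, 44, 47, 33, 41, 36, 42, 32, 36, 34]
t=2: [13, 26, 12, 23, 17, 14, 20, 13, 20, 12, 21, 11]
t=3: [49, 38, 50, 38, 45, 46, 45, 47, 42, 48, 43, 49]
t=4: [10, 22, 11, 23, 17, 15, 18, 16, 21, 11, 22, 12]
t=5: [50, 37, 50, 38, 45, 47, 46, 48, 39, 50, 40, 50]
t=6: [10, 25, 10, 25, 18, 18, 18, 18, 23, 10, 23, 10]
t=7: [46, 37, 46, 37, 48, 46, 48, 46, 37, 47, 37, 47]
t=8: [13, 17, 13, 17, 16, 19, 16, 19, 19, 12, 19, 12]
t=9: [50, 43, 50, 43, 51, 47, 51, 47, 41, 53, 41, 53]
t=10: [15, 27, 15, 27, 20, 27, 20, 27, 31, 12, 31, 12]
t=11: [41, 40, 41, 40, 40, 47, 40, 47, 42, 33, 42, 33]
t=12: [1, 10, 1, 10, 11, 7, 11, 7, 10, 9, 10, 9]
t=13: [27, 15, 27, 15, 20, 29, 20, 29, 23, 27, 23, 27]
t=14: [48, 38, 48, 38, 41, 48, 41, 48, 45, 44, 45, 44]
t=15: [9, 19, 9, 19, 19, 8, 19, 8, 13, 14, 13, 14]
t=16: [49, 33, 49, 33, 32, 49, 32, 49, 41, 40, 41, 40]
t=17: [18, 20, 18, 20, 21, 18, 21, 18, 11, 11, 11, 11]
t=18: [52, 50, 52, 50, 49, 52, 49, 52, 42, 43, 42, 43]
t=19: [24, 29, 24, 29, 28, 24, 28, 24, 18, 18, 18, 18]
t=20: [40, 47, 40, 47, 47, 40, 47, 40, 48, 48, 48, 48]
t=21: [19, 7, 19, 7, 7, 19, 7, 19, 18, 18, 18, 18]
t=22: [32, 51, 32, 51, 51, 32, 51, 32, 47, 47, 47, 47]
t=23: [29, 24, 29, 24, 24, 29, 24, 29, 24, 24, 24, 24]
t=24: [46, 38, 46, 38, 38, 46, 38, 46, 44, 44, 44, 44]
t=25: [8, 15, 8, 15, 15, 8, 15, 8, 12, 12, 12, 12]
t=26: [40, 29, 40, 29, 29, 40, 29, 40, 35, 35, 35, 35]
t=27: [24, 7, 24, 7, 7, 24, 7, 24, 15, 15, 15, 15]
t=28: [29, 43, 29, 43, 43, 29, 43, 29, 40, 40, 40, 40]
t=29: [10, 22, 10, 22, 22, 10, 22, 10, 9, 9, 9, 9]
t=30: [45, 32, 45, 32, 32, 45, 32, 45, 33, 33, 33, 33]
t=31: [22, 17, 22, 17, 17, 22, 17, 22, 20, 20, 20, 20]
t=32: [53, 54, 53, 54, 54, 53, 54, 53, 56, 56, 56, 56]
t=33: [42, 41, 42, 41, 41, 42, 41, 42, 44, 44, 44, 44]
t=34: [5, 6, 5, 6, 6, 5, 6, 5, 8, 8, 8, 8]
t=35: [18, 17, 18, 17, 17, 18, 17, 18, 20, 20, 20, 20]
t=36: [53, 54, 53, 54, 54, 53, 54, 53, 56, 56, 56, 56]

Answer: 4
Key observation: The state at step 32, [53, 54, 53, 54, 54, 53, 54, 53, 56, 56, 56, 56], reappears at step 36 — and no state repeats earlier — so the cycle the system enters has period 4.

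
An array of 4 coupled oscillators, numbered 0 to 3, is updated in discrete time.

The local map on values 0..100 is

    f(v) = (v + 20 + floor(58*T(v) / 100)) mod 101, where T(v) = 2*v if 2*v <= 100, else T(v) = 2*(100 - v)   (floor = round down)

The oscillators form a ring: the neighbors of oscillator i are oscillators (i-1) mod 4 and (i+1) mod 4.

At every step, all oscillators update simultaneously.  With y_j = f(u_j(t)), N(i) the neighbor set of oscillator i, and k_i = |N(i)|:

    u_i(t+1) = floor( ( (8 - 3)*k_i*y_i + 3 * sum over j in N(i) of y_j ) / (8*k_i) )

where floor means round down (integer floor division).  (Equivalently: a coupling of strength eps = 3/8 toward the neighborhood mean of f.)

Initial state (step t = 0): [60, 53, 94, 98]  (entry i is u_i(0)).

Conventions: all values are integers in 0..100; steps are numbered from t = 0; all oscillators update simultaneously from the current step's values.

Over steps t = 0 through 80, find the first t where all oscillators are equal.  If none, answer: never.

Simulating step by step:
t=0: [60, 53, 94, 98]  (not all equal)
t=1: [24, 24, 20, 20]  (not all equal)
t=2: [69, 69, 64, 64]  (not all equal)
t=3: [23, 23, 23, 23]  (all equal)

Answer: 3
Key observation: Synchronization is absorbing here: once all oscillators are equal they stay equal, and step 3 is the first all-equal step.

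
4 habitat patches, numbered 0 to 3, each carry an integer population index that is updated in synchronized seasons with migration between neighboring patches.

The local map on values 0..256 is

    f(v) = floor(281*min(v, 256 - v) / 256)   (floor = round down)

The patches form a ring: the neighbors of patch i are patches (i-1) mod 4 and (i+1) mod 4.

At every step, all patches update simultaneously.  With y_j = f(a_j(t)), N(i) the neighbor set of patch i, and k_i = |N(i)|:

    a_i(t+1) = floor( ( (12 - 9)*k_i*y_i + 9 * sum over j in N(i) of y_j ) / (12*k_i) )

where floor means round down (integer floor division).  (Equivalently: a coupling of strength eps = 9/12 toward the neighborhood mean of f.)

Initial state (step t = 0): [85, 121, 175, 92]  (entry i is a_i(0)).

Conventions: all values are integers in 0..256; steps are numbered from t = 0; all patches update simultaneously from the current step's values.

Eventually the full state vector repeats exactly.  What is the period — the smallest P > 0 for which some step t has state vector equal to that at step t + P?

Simulating step by step:
t=0: [85, 121, 175, 92]
t=1: [110, 100, 109, 92]
t=2: [108, 116, 108, 114]
t=3: [124, 120, 124, 119]
t=4: [131, 134, 131, 134]
t=5: [134, 136, 134, 136]
t=6: [131, 132, 131, 132]
t=7: [136, 136, 136, 136]
t=8: [131, 131, 131, 131]
t=9: [137, 137, 137, 137]
t=10: [130, 130, 130, 130]
t=11: [138, 138, 138, 138]
t=12: [129, 129, 129, 129]
t=13: [139, 139, 139, 139]
t=14: [128, 128, 128, 128]
t=15: [140, 140, 140, 140]
t=16: [127, 127, 127, 127]
t=17: [139, 139, 139, 139]

Answer: 4
Key observation: The state at step 13, [139, 139, 139, 139], reappears at step 17 — and no state repeats earlier — so the cycle the system enters has period 4.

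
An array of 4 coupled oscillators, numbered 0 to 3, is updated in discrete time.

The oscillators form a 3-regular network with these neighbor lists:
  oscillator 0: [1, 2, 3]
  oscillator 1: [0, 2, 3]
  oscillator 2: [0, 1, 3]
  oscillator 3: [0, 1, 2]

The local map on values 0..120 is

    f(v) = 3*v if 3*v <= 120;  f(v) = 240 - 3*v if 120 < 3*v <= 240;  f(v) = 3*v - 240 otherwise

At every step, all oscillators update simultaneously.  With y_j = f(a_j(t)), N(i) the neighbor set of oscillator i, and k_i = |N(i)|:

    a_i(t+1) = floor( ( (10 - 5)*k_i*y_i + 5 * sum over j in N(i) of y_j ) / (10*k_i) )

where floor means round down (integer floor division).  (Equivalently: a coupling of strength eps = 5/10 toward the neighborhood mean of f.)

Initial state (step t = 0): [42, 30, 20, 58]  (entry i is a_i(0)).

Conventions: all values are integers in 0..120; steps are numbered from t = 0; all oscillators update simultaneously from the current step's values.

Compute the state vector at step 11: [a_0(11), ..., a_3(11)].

Answer: [65, 57, 57, 55]

Derivation:
t=0: [42, 30, 20, 58]
t=1: [93, 85, 75, 77]
t=2: [26, 18, 18, 16]
t=3: [65, 57, 57, 55]
t=4: [58, 66, 66, 68]
t=5: [53, 45, 45, 43]
t=6: [94, 102, 102, 104]
t=7: [55, 63, 63, 65]
t=8: [62, 54, 54, 52]
t=9: [67, 75, 75, 77]
t=10: [26, 18, 18, 16]
t=11: [65, 57, 57, 55]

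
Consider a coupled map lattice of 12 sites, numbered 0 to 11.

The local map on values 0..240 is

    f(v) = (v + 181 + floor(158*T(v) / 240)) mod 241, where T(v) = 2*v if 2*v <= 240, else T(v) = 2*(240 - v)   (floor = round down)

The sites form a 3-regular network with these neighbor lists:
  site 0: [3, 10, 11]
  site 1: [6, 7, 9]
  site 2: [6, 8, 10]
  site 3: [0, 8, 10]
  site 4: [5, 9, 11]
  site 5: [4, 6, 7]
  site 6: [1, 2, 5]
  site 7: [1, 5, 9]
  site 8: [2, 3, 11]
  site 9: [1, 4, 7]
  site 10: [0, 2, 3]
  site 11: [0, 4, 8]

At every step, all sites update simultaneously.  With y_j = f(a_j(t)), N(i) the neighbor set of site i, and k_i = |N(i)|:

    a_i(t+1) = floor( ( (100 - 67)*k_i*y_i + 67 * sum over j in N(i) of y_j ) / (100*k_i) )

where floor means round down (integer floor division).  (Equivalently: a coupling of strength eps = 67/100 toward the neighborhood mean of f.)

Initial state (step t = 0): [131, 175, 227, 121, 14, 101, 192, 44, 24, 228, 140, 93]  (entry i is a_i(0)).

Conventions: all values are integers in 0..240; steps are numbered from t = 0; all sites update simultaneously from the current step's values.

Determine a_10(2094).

Answer: a_10(2094) = 194
Key observation: The state at step 5, [194, 194, 194, 194, 194, 194, 194, 194, 194, 194, 194, 194], reappears at step 6: the system is in a cycle of period 1 from step 5 on.  Therefore the state at step 2094 equals the state at step 5 + ((2094 - 5) mod 1) = 5, which is [194, 194, 194, 194, 194, 194, 194, 194, 194, 194, 194, 194].

Derivation:
t=0: [131, 175, 227, 121, 14, 101, 192, 44, 24, 228, 140, 93]
t=1: [200, 159, 204, 219, 184, 157, 188, 137, 202, 161, 206, 199]
t=2: [190, 204, 192, 189, 199, 203, 199, 207, 190, 204, 189, 193]
t=3: [195, 191, 194, 195, 192, 191, 192, 190, 195, 191, 195, 194]
t=4: [194, 195, 194, 194, 194, 195, 194, 195, 194, 195, 194, 194]
t=5: [194, 194, 194, 194, 194, 194, 194, 194, 194, 194, 194, 194]
t=6: [194, 194, 194, 194, 194, 194, 194, 194, 194, 194, 194, 194]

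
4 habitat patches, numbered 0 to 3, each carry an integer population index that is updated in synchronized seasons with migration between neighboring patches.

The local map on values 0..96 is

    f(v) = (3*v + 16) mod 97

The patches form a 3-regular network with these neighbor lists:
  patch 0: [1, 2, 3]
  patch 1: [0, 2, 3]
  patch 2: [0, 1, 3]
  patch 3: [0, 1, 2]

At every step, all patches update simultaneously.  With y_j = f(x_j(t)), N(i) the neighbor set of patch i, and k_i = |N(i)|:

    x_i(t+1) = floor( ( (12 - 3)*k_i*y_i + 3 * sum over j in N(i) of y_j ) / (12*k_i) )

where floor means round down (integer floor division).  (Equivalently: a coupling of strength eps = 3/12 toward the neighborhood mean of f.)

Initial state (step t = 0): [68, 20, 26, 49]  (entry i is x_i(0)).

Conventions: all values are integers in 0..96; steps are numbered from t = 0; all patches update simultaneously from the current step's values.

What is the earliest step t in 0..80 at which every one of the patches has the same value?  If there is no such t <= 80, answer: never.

Simulating step by step:
t=0: [68, 20, 26, 49]  (not all equal)
t=1: [39, 72, 84, 65]  (not all equal)
t=2: [37, 39, 63, 25]  (not all equal)
t=3: [34, 38, 21, 74]  (not all equal)
t=4: [28, 36, 67, 44]  (not all equal)
t=5: [10, 26, 24, 42]  (not all equal)
t=6: [53, 85, 81, 52]  (not all equal)
t=7: [76, 75, 67, 74]  (not all equal)
t=8: [47, 45, 29, 43]  (not all equal)
t=9: [54, 50, 18, 46]  (not all equal)
t=10: [77, 69, 69, 61]  (not all equal)
t=11: [45, 29, 29, 13]  (not all equal)
t=12: [46, 14, 14, 46]  (not all equal)
t=13: [57, 57, 57, 57]  (all equal)

Answer: 13
Key observation: Synchronization is absorbing here: once all patches are equal they stay equal, and step 13 is the first all-equal step.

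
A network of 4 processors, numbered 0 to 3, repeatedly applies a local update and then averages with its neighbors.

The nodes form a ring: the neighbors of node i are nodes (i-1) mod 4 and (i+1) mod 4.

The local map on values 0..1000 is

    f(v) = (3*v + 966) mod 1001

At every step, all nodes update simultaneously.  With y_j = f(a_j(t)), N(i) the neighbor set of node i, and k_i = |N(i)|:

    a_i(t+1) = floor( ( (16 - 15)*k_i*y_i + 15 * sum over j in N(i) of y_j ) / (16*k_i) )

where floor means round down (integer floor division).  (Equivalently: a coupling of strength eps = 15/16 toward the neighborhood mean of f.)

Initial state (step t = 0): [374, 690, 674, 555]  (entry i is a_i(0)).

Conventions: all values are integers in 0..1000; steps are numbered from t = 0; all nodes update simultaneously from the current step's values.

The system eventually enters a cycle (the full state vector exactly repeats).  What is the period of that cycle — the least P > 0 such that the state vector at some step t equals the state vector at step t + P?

Answer: 6
Key observation: The state at step 126, [583, 723, 583, 723], reappears at step 132 — and no state repeats earlier — so the cycle the system enters has period 6.

Derivation:
t=0: [374, 690, 674, 555]
t=1: [315, 504, 371, 541]
t=2: [555, 492, 503, 499]
t=3: [461, 544, 451, 545]
t=4: [581, 348, 579, 348]
t=5: [51, 660, 51, 660]
t=6: [892, 169, 892, 169]
t=7: [482, 628, 482, 628]
t=8: [820, 437, 820, 437]
t=9: [284, 413, 284, 413]
t=10: [241, 778, 241, 778]
t=11: [321, 663, 321, 663]
t=12: [951, 929, 951, 929]
t=13: [754, 811, 754, 811]
t=14: [385, 235, 385, 235]
t=15: [635, 153, 635, 153]
t=16: [451, 841, 451, 841]
t=17: [475, 327, 475, 327]
t=18: [911, 423, 911, 423]
t=19: [261, 667, 261, 667]
t=20: [951, 761, 951, 761]
t=21: [281, 780, 281, 780]
t=22: [334, 776, 334, 776]
t=23: [333, 924, 333, 924]
t=24: [749, 949, 749, 949]
t=25: [772, 247, 772, 247]
t=26: [679, 305, 679, 305]
t=27: [825, 55, 825, 55]
t=28: [149, 418, 149, 418]
t=29: [230, 399, 230, 399]
t=30: [191, 624, 191, 624]
t=31: [817, 556, 817, 556]
t=32: [618, 427, 618, 427]
t=33: [280, 782, 280, 782]
t=34: [340, 774, 340, 774]
t=35: [328, 941, 328, 941]
t=36: [796, 938, 796, 938]
t=37: [750, 377, 750, 377]
t=38: [102, 205, 102, 205]
t=39: [560, 290, 560, 290]
t=40: [823, 655, 823, 655]
t=41: [897, 463, 897, 463]
t=42: [371, 635, 371, 635]
t=43: [819, 126, 819, 126]
t=44: [347, 415, 347, 415]
t=45: [196, 17, 196, 17]
t=46: [49, 519, 49, 519]
t=47: [495, 137, 495, 137]
t=48: [380, 444, 380, 444]
t=49: [284, 116, 284, 116]
t=50: [344, 785, 344, 785]
t=51: [360, 954, 360, 954]
t=52: [776, 92, 776, 92]
t=53: [244, 287, 244, 287]
t=54: [817, 705, 817, 705]
t=55: [99, 393, 99, 393]
t=56: [150, 254, 150, 254]
t=57: [707, 434, 707, 434]
t=58: [254, 95, 254, 95]
t=59: [279, 697, 279, 697]
t=60: [100, 755, 100, 755]
t=61: [230, 262, 230, 262]
t=62: [745, 661, 745, 661]
t=63: [900, 244, 900, 244]
t=64: [694, 665, 694, 665]
t=65: [901, 102, 901, 102]
t=66: [295, 641, 295, 641]
t=67: [884, 852, 884, 852]
t=68: [525, 609, 525, 609]
t=69: [775, 554, 775, 554]
t=70: [604, 309, 604, 309]
t=71: [884, 783, 884, 783]
t=72: [330, 596, 330, 596]
t=73: [764, 942, 764, 942]
t=74: [755, 288, 755, 288]
t=75: [791, 265, 791, 265]
t=76: [733, 362, 733, 362]
t=77: [57, 155, 57, 155]
t=78: [411, 154, 411, 154]
t=79: [412, 211, 412, 211]
t=80: [573, 224, 573, 224]
t=81: [639, 680, 639, 680]
t=82: [57, 826, 57, 826]
t=83: [421, 155, 421, 155]
t=84: [417, 239, 417, 239]
t=85: [652, 244, 652, 244]
t=86: [710, 906, 710, 906]
t=87: [644, 129, 644, 129]
t=88: [386, 862, 386, 862]
t=89: [522, 148, 522, 148]
t=90: [416, 522, 416, 522]
t=91: [510, 231, 510, 231]
t=92: [647, 504, 647, 504]
t=93: [502, 878, 502, 878]
t=94: [589, 477, 589, 477]
t=95: [416, 710, 416, 710]
t=96: [100, 204, 100, 204]
t=97: [557, 284, 557, 284]
t=98: [805, 646, 805, 646]
t=99: [869, 410, 869, 410]
t=100: [217, 546, 217, 546]
t=101: [602, 615, 602, 615]
t=102: [806, 772, 806, 772]
t=103: [285, 374, 285, 374]
t=104: [131, 774, 131, 774]
t=105: [289, 353, 289, 353]
t=106: [73, 781, 73, 781]
t=107: [298, 191, 298, 191]
t=108: [558, 838, 558, 838]
t=109: [487, 627, 487, 627]
t=110: [818, 451, 818, 451]
t=111: [323, 410, 323, 410]
t=112: [240, 887, 240, 887]
t=113: [627, 681, 627, 681]
t=114: [58, 792, 58, 792]
t=115: [326, 151, 326, 151]
t=116: [450, 910, 450, 910]
t=117: [669, 337, 669, 337]
t=118: [975, 971, 975, 971]
t=119: [876, 887, 876, 887]
t=120: [621, 593, 621, 593]
t=121: [748, 821, 748, 821]
t=122: [412, 220, 412, 220]
t=123: [598, 226, 598, 226]
t=124: [650, 750, 650, 750]
t=125: [256, 870, 256, 870]
t=126: [583, 723, 583, 723]
t=127: [168, 676, 168, 676]
t=128: [959, 501, 959, 501]
t=129: [490, 816, 490, 816]
t=130: [412, 432, 412, 432]
t=131: [256, 203, 256, 203]
t=132: [583, 723, 583, 723]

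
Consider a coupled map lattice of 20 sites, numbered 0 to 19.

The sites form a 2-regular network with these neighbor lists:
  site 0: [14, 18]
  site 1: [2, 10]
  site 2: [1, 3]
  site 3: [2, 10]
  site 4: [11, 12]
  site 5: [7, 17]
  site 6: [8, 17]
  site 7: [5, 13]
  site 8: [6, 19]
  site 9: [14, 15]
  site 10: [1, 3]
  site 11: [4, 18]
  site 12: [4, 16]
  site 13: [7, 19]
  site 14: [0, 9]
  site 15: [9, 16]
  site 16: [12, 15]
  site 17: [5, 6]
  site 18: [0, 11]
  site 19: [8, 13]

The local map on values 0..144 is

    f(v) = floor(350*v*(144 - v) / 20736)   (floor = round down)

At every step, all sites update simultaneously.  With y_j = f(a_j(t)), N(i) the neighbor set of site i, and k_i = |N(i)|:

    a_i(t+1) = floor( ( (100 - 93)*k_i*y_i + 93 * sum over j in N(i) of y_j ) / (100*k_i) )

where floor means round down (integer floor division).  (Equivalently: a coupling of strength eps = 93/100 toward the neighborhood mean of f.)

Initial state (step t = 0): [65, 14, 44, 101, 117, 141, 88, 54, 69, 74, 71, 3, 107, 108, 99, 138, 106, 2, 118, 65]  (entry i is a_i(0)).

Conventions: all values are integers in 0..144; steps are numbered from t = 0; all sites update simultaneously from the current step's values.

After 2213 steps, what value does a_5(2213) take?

Simulating step by step:
t=0: [65, 14, 44, 101, 117, 141, 88, 54, 69, 74, 71, 3, 107, 108, 99, 138, 106, 2, 118, 65]
t=1: [64, 76, 53, 79, 37, 40, 48, 39, 84, 47, 53, 48, 60, 82, 85, 72, 41, 42, 46, 76]
t=2: [80, 81, 86, 81, 79, 70, 78, 76, 82, 84, 86, 71, 69, 78, 81, 74, 84, 73, 81, 85]
t=3: [86, 84, 85, 84, 86, 87, 86, 86, 85, 86, 85, 86, 85, 85, 85, 85, 86, 86, 86, 85]
t=4: [84, 84, 84, 84, 84, 83, 84, 83, 84, 84, 84, 84, 84, 84, 84, 84, 84, 83, 84, 84]
t=5: [85, 85, 85, 85, 85, 85, 85, 85, 85, 85, 85, 85, 85, 85, 85, 85, 85, 85, 85, 85]
t=6: [84, 84, 84, 84, 84, 84, 84, 84, 84, 84, 84, 84, 84, 84, 84, 84, 84, 84, 84, 84]
t=7: [85, 85, 85, 85, 85, 85, 85, 85, 85, 85, 85, 85, 85, 85, 85, 85, 85, 85, 85, 85]

Answer: a_5(2213) = 85
Key observation: The state at step 5, [85, 85, 85, 85, 85, 85, 85, 85, 85, 85, 85, 85, 85, 85, 85, 85, 85, 85, 85, 85], reappears at step 7: the system is in a cycle of period 2 from step 5 on.  Therefore the state at step 2213 equals the state at step 5 + ((2213 - 5) mod 2) = 5, which is [85, 85, 85, 85, 85, 85, 85, 85, 85, 85, 85, 85, 85, 85, 85, 85, 85, 85, 85, 85].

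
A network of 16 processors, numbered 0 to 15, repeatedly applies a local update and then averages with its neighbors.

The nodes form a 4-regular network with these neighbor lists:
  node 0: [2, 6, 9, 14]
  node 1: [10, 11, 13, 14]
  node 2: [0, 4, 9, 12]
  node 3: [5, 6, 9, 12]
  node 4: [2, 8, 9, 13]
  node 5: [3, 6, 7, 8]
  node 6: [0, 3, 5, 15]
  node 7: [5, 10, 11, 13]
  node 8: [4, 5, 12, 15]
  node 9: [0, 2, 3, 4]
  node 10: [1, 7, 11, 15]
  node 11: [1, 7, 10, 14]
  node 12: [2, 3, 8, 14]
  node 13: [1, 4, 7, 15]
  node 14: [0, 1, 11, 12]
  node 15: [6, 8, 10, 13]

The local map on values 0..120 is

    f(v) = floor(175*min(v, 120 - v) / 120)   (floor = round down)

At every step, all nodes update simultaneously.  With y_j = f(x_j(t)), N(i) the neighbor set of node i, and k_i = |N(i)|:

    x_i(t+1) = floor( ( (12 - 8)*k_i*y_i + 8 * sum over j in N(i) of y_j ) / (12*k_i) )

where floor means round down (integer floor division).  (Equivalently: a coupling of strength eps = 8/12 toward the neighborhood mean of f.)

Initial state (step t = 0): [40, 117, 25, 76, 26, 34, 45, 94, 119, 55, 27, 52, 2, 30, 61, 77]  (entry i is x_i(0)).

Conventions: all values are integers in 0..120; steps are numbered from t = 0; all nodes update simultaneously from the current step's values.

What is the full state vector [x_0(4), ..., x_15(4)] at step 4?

Answer: [71, 58, 67, 70, 62, 66, 71, 59, 62, 69, 58, 59, 65, 57, 65, 61]

Derivation:
t=0: [40, 117, 25, 76, 26, 34, 45, 94, 119, 55, 27, 52, 2, 30, 61, 77]
t=1: [63, 41, 41, 54, 39, 44, 60, 46, 25, 59, 42, 52, 31, 37, 51, 45]
t=2: [78, 63, 64, 73, 57, 66, 77, 64, 50, 74, 64, 68, 56, 58, 68, 61]
t=3: [67, 80, 75, 70, 78, 73, 69, 80, 78, 71, 81, 78, 76, 83, 75, 78]
t=4: [71, 58, 67, 70, 62, 66, 71, 59, 62, 69, 58, 59, 65, 57, 65, 61]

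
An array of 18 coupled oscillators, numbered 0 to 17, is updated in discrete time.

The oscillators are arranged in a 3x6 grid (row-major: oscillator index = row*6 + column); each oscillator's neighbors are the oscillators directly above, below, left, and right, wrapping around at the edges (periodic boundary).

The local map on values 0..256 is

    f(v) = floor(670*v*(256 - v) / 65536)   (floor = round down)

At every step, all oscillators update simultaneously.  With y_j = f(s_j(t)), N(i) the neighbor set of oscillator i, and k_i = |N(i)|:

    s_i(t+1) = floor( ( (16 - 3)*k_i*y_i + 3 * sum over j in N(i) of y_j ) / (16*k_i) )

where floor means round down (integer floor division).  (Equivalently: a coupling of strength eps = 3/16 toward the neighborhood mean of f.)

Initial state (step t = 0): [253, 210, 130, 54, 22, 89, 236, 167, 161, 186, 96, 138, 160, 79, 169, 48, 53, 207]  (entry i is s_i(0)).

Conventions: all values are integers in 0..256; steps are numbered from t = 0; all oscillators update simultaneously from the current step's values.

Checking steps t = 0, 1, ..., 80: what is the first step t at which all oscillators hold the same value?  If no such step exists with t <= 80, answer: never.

Simulating step by step:
t=0: [253, 210, 130, 54, 22, 89, 236, 167, 161, 186, 96, 138, 160, 79, 169, 48, 53, 207]  (not all equal)
t=1: [26, 101, 159, 111, 67, 138, 61, 143, 154, 132, 149, 156, 141, 141, 148, 106, 107, 111]  (not all equal)
t=2: [78, 155, 157, 162, 135, 158, 124, 162, 160, 166, 160, 157, 158, 164, 162, 162, 160, 163]  (not all equal)
t=3: [144, 158, 157, 155, 164, 157, 164, 155, 156, 152, 157, 158, 157, 154, 155, 154, 157, 154]  (not all equal)
t=4: [162, 158, 158, 159, 154, 158, 155, 159, 159, 160, 157, 157, 158, 159, 159, 159, 158, 159]  (not all equal)
t=5: [155, 157, 157, 157, 159, 157, 159, 157, 157, 157, 158, 158, 157, 157, 157, 157, 158, 157]  (not all equal)
t=6: [159, 158, 158, 157, 157, 158, 157, 157, 158, 158, 157, 157, 158, 158, 158, 158, 157, 158]  (not all equal)
t=7: [157, 157, 158, 158, 158, 157, 157, 158, 158, 158, 158, 158, 157, 158, 158, 158, 158, 158]  (not all equal)
t=8: [158, 158, 158, 158, 158, 158, 158, 158, 158, 158, 158, 158, 158, 158, 158, 158, 158, 158]  (all equal)

Answer: 8
Key observation: Synchronization is absorbing here: once all oscillators are equal they stay equal, and step 8 is the first all-equal step.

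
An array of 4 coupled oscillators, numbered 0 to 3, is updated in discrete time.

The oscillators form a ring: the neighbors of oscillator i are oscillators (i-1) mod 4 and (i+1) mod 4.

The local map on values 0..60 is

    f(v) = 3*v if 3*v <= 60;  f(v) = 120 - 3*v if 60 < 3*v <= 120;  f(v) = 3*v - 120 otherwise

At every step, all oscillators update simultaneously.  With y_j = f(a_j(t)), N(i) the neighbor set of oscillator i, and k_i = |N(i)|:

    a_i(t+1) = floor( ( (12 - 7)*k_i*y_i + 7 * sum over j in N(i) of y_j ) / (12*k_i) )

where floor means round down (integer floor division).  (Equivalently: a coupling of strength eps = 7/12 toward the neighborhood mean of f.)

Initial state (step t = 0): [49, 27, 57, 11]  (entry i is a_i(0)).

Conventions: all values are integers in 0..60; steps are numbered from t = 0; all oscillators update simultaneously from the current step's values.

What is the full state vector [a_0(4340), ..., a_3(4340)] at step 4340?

Answer: [18, 18, 18, 18]
Key observation: The state at step 17, [54, 54, 54, 54], reappears at step 21: the system is in a cycle of period 4 from step 17 on.  Therefore the state at step 4340 equals the state at step 17 + ((4340 - 17) mod 4) = 20, which is [18, 18, 18, 18].

Derivation:
t=0: [49, 27, 57, 11]
t=1: [32, 39, 42, 36]
t=2: [14, 10, 6, 13]
t=3: [37, 30, 27, 33]
t=4: [18, 26, 31, 22]
t=5: [50, 41, 39, 46]
t=6: [18, 10, 7, 17]
t=7: [46, 34, 32, 43]
t=8: [15, 19, 17, 16]
t=9: [49, 51, 51, 48]
t=10: [27, 31, 30, 27]
t=11: [35, 31, 31, 36]
t=12: [17, 23, 22, 17]
t=13: [51, 51, 52, 51]
t=14: [33, 33, 34, 33]
t=15: [21, 20, 19, 20]
t=16: [58, 58, 58, 58]
t=17: [54, 54, 54, 54]
t=18: [42, 42, 42, 42]
t=19: [6, 6, 6, 6]
t=20: [18, 18, 18, 18]
t=21: [54, 54, 54, 54]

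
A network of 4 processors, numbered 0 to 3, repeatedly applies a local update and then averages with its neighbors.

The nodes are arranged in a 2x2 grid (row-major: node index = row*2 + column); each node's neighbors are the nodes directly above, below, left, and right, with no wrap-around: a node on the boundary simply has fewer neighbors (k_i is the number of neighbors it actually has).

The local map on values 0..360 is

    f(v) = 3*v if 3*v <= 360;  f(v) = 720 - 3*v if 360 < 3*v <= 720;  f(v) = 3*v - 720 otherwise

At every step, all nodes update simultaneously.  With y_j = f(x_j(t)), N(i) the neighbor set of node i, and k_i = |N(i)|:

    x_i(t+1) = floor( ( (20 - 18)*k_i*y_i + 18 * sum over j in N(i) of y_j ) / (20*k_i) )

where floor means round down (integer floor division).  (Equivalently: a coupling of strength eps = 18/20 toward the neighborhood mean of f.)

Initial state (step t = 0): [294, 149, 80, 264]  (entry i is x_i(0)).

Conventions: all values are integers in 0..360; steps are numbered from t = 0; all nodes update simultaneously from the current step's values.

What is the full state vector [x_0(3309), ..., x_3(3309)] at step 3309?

Answer: [216, 216, 216, 216]
Key observation: The state at step 19, [216, 216, 216, 216], reappears at step 21: the system is in a cycle of period 2 from step 19 on.  Therefore the state at step 3309 equals the state at step 19 + ((3309 - 19) mod 2) = 19, which is [216, 216, 216, 216].

Derivation:
t=0: [294, 149, 80, 264]
t=1: [247, 132, 129, 238]
t=2: [297, 44, 45, 296]
t=3: [137, 165, 166, 136]
t=4: [232, 301, 301, 232]
t=5: [167, 39, 39, 167]
t=6: [127, 208, 208, 127]
t=7: [120, 314, 314, 120]
t=8: [235, 346, 346, 235]
t=9: [287, 45, 45, 287]
t=10: [135, 140, 140, 135]
t=11: [301, 313, 313, 301]
t=12: [215, 186, 186, 215]
t=13: [153, 83, 83, 153]
t=14: [250, 259, 259, 250]
t=15: [54, 32, 32, 54]
t=16: [102, 155, 155, 102]
t=17: [260, 300, 300, 260]
t=18: [168, 72, 72, 168]
t=19: [216, 216, 216, 216]
t=20: [72, 72, 72, 72]
t=21: [216, 216, 216, 216]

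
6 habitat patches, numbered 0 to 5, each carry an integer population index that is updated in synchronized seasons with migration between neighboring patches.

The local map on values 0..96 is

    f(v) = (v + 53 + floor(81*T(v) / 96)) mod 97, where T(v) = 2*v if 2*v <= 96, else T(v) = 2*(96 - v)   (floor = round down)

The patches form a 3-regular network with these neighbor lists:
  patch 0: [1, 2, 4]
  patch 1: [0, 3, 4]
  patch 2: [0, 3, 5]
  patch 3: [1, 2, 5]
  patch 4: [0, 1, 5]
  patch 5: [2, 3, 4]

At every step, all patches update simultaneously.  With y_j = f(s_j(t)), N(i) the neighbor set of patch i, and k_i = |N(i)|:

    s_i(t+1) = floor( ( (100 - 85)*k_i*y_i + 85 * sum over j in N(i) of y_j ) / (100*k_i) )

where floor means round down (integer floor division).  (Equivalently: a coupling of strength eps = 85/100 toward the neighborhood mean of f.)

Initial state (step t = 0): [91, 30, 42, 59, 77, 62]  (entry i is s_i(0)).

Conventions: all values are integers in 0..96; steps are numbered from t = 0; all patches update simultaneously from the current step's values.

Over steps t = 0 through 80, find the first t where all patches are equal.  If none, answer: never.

Answer: 7
Key observation: Synchronization is absorbing here: once all patches are equal they stay equal, and step 7 is the first all-equal step.

Derivation:
t=0: [91, 30, 42, 59, 77, 62]  (not all equal)
t=1: [56, 61, 68, 62, 56, 70]  (not all equal)
t=2: [75, 77, 73, 72, 75, 74]  (not all equal)
t=3: [66, 66, 67, 66, 66, 67]  (not all equal)
t=4: [71, 72, 71, 71, 71, 71]  (not all equal)
t=5: [68, 68, 69, 68, 68, 69]  (not all equal)
t=6: [70, 71, 70, 70, 70, 70]  (not all equal)
t=7: [69, 69, 69, 69, 69, 69]  (all equal)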